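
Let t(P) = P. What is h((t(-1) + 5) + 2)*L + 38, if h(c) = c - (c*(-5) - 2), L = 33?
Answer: 1292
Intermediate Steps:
h(c) = 2 + 6*c (h(c) = c - (-5*c - 2) = c - (-2 - 5*c) = c + (2 + 5*c) = 2 + 6*c)
h((t(-1) + 5) + 2)*L + 38 = (2 + 6*((-1 + 5) + 2))*33 + 38 = (2 + 6*(4 + 2))*33 + 38 = (2 + 6*6)*33 + 38 = (2 + 36)*33 + 38 = 38*33 + 38 = 1254 + 38 = 1292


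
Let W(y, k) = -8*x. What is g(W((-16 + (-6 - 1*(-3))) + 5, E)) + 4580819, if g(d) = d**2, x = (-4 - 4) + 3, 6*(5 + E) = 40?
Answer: 4582419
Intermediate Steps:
E = 5/3 (E = -5 + (1/6)*40 = -5 + 20/3 = 5/3 ≈ 1.6667)
x = -5 (x = -8 + 3 = -5)
W(y, k) = 40 (W(y, k) = -8*(-5) = 40)
g(W((-16 + (-6 - 1*(-3))) + 5, E)) + 4580819 = 40**2 + 4580819 = 1600 + 4580819 = 4582419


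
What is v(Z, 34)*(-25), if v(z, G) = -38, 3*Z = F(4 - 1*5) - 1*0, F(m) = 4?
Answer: 950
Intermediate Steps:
Z = 4/3 (Z = (4 - 1*0)/3 = (4 + 0)/3 = (⅓)*4 = 4/3 ≈ 1.3333)
v(Z, 34)*(-25) = -38*(-25) = 950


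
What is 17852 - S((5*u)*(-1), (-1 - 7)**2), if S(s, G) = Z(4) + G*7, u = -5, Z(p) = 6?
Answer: 17398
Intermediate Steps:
S(s, G) = 6 + 7*G (S(s, G) = 6 + G*7 = 6 + 7*G)
17852 - S((5*u)*(-1), (-1 - 7)**2) = 17852 - (6 + 7*(-1 - 7)**2) = 17852 - (6 + 7*(-8)**2) = 17852 - (6 + 7*64) = 17852 - (6 + 448) = 17852 - 1*454 = 17852 - 454 = 17398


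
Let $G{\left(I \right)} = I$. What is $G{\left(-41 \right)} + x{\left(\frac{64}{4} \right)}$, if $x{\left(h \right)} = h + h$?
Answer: $-9$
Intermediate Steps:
$x{\left(h \right)} = 2 h$
$G{\left(-41 \right)} + x{\left(\frac{64}{4} \right)} = -41 + 2 \cdot \frac{64}{4} = -41 + 2 \cdot 64 \cdot \frac{1}{4} = -41 + 2 \cdot 16 = -41 + 32 = -9$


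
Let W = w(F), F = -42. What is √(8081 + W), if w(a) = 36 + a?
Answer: 5*√323 ≈ 89.861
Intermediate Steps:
W = -6 (W = 36 - 42 = -6)
√(8081 + W) = √(8081 - 6) = √8075 = 5*√323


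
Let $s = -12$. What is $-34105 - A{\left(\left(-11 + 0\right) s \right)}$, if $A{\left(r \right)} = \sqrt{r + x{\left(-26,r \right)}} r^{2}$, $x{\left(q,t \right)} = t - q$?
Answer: $-34105 - 17424 \sqrt{290} \approx -3.3083 \cdot 10^{5}$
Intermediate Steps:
$A{\left(r \right)} = r^{2} \sqrt{26 + 2 r}$ ($A{\left(r \right)} = \sqrt{r + \left(r - -26\right)} r^{2} = \sqrt{r + \left(r + 26\right)} r^{2} = \sqrt{r + \left(26 + r\right)} r^{2} = \sqrt{26 + 2 r} r^{2} = r^{2} \sqrt{26 + 2 r}$)
$-34105 - A{\left(\left(-11 + 0\right) s \right)} = -34105 - \left(\left(-11 + 0\right) \left(-12\right)\right)^{2} \sqrt{26 + 2 \left(-11 + 0\right) \left(-12\right)} = -34105 - \left(\left(-11\right) \left(-12\right)\right)^{2} \sqrt{26 + 2 \left(\left(-11\right) \left(-12\right)\right)} = -34105 - 132^{2} \sqrt{26 + 2 \cdot 132} = -34105 - 17424 \sqrt{26 + 264} = -34105 - 17424 \sqrt{290}$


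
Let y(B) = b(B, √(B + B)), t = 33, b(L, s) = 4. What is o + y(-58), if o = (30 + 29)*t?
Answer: 1951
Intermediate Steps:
y(B) = 4
o = 1947 (o = (30 + 29)*33 = 59*33 = 1947)
o + y(-58) = 1947 + 4 = 1951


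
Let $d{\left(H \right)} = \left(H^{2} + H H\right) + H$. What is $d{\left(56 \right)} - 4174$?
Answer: $2154$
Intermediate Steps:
$d{\left(H \right)} = H + 2 H^{2}$ ($d{\left(H \right)} = \left(H^{2} + H^{2}\right) + H = 2 H^{2} + H = H + 2 H^{2}$)
$d{\left(56 \right)} - 4174 = 56 \left(1 + 2 \cdot 56\right) - 4174 = 56 \left(1 + 112\right) - 4174 = 56 \cdot 113 - 4174 = 6328 - 4174 = 2154$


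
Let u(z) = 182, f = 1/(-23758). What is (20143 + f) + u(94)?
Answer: 482881349/23758 ≈ 20325.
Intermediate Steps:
f = -1/23758 ≈ -4.2091e-5
(20143 + f) + u(94) = (20143 - 1/23758) + 182 = 478557393/23758 + 182 = 482881349/23758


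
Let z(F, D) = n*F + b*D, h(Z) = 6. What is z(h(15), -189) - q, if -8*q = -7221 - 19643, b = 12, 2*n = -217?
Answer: -6277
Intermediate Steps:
n = -217/2 (n = (1/2)*(-217) = -217/2 ≈ -108.50)
z(F, D) = 12*D - 217*F/2 (z(F, D) = -217*F/2 + 12*D = 12*D - 217*F/2)
q = 3358 (q = -(-7221 - 19643)/8 = -1/8*(-26864) = 3358)
z(h(15), -189) - q = (12*(-189) - 217/2*6) - 1*3358 = (-2268 - 651) - 3358 = -2919 - 3358 = -6277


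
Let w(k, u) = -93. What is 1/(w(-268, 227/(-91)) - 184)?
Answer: -1/277 ≈ -0.0036101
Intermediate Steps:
1/(w(-268, 227/(-91)) - 184) = 1/(-93 - 184) = 1/(-277) = -1/277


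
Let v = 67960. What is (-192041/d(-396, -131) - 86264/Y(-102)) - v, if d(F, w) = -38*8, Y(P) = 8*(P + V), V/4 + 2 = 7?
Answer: -20427823/304 ≈ -67197.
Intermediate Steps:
V = 20 (V = -8 + 4*7 = -8 + 28 = 20)
Y(P) = 160 + 8*P (Y(P) = 8*(P + 20) = 8*(20 + P) = 160 + 8*P)
d(F, w) = -304
(-192041/d(-396, -131) - 86264/Y(-102)) - v = (-192041/(-304) - 86264/(160 + 8*(-102))) - 1*67960 = (-192041*(-1/304) - 86264/(160 - 816)) - 67960 = (192041/304 - 86264/(-656)) - 67960 = (192041/304 - 86264*(-1/656)) - 67960 = (192041/304 + 263/2) - 67960 = 232017/304 - 67960 = -20427823/304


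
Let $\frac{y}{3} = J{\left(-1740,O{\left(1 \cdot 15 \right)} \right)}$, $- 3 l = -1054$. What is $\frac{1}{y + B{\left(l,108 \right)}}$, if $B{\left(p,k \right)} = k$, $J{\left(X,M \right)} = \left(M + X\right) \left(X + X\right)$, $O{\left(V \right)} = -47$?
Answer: $\frac{1}{18656388} \approx 5.3601 \cdot 10^{-8}$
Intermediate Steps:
$l = \frac{1054}{3}$ ($l = \left(- \frac{1}{3}\right) \left(-1054\right) = \frac{1054}{3} \approx 351.33$)
$J{\left(X,M \right)} = 2 X \left(M + X\right)$ ($J{\left(X,M \right)} = \left(M + X\right) 2 X = 2 X \left(M + X\right)$)
$y = 18656280$ ($y = 3 \cdot 2 \left(-1740\right) \left(-47 - 1740\right) = 3 \cdot 2 \left(-1740\right) \left(-1787\right) = 3 \cdot 6218760 = 18656280$)
$\frac{1}{y + B{\left(l,108 \right)}} = \frac{1}{18656280 + 108} = \frac{1}{18656388}$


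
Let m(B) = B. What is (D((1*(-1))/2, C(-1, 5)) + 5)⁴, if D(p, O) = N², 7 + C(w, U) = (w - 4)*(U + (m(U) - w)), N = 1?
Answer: 1296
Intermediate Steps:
C(w, U) = -7 + (-4 + w)*(-w + 2*U) (C(w, U) = -7 + (w - 4)*(U + (U - w)) = -7 + (-4 + w)*(-w + 2*U))
D(p, O) = 1 (D(p, O) = 1² = 1)
(D((1*(-1))/2, C(-1, 5)) + 5)⁴ = (1 + 5)⁴ = 6⁴ = 1296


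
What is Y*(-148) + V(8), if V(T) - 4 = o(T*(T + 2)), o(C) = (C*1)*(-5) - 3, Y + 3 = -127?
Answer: 18841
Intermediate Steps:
Y = -130 (Y = -3 - 127 = -130)
o(C) = -3 - 5*C (o(C) = C*(-5) - 3 = -5*C - 3 = -3 - 5*C)
V(T) = 1 - 5*T*(2 + T) (V(T) = 4 + (-3 - 5*T*(T + 2)) = 4 + (-3 - 5*T*(2 + T)) = 1 - 5*T*(2 + T))
Y*(-148) + V(8) = -130*(-148) + (1 - 5*8*(2 + 8)) = 19240 + (1 - 5*8*10) = 19240 + (1 - 400) = 19240 - 399 = 18841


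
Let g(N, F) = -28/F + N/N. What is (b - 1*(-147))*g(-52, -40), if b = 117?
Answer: 2244/5 ≈ 448.80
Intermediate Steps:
g(N, F) = 1 - 28/F (g(N, F) = -28/F + 1 = 1 - 28/F)
(b - 1*(-147))*g(-52, -40) = (117 - 1*(-147))*((-28 - 40)/(-40)) = (117 + 147)*(-1/40*(-68)) = 264*(17/10) = 2244/5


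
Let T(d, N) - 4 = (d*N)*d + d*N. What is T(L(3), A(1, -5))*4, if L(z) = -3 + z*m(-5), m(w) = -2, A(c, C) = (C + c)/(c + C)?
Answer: 304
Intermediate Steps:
A(c, C) = 1 (A(c, C) = (C + c)/(C + c) = 1)
L(z) = -3 - 2*z (L(z) = -3 + z*(-2) = -3 - 2*z)
T(d, N) = 4 + N*d + N*d² (T(d, N) = 4 + ((d*N)*d + d*N) = 4 + ((N*d)*d + N*d) = 4 + (N*d² + N*d) = 4 + (N*d + N*d²) = 4 + N*d + N*d²)
T(L(3), A(1, -5))*4 = (4 + 1*(-3 - 2*3) + 1*(-3 - 2*3)²)*4 = (4 + 1*(-3 - 6) + 1*(-3 - 6)²)*4 = (4 + 1*(-9) + 1*(-9)²)*4 = (4 - 9 + 1*81)*4 = (4 - 9 + 81)*4 = 76*4 = 304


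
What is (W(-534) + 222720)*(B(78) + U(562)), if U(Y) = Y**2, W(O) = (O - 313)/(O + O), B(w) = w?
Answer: 37573520739527/534 ≈ 7.0362e+10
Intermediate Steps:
W(O) = (-313 + O)/(2*O) (W(O) = (-313 + O)/((2*O)) = (-313 + O)*(1/(2*O)) = (-313 + O)/(2*O))
(W(-534) + 222720)*(B(78) + U(562)) = ((1/2)*(-313 - 534)/(-534) + 222720)*(78 + 562**2) = ((1/2)*(-1/534)*(-847) + 222720)*(78 + 315844) = (847/1068 + 222720)*315922 = (237865807/1068)*315922 = 37573520739527/534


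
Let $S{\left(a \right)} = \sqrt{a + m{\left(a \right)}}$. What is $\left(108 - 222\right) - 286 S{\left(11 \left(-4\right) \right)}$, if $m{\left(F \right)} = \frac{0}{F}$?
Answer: $-114 - 572 i \sqrt{11} \approx -114.0 - 1897.1 i$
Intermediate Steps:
$m{\left(F \right)} = 0$
$S{\left(a \right)} = \sqrt{a}$ ($S{\left(a \right)} = \sqrt{a + 0} = \sqrt{a}$)
$\left(108 - 222\right) - 286 S{\left(11 \left(-4\right) \right)} = \left(108 - 222\right) - 286 \sqrt{11 \left(-4\right)} = -114 - 286 \sqrt{-44} = -114 - 286 \cdot 2 i \sqrt{11} = -114 - 572 i \sqrt{11}$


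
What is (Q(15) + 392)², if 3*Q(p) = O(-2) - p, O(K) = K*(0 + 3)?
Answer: 148225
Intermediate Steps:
O(K) = 3*K (O(K) = K*3 = 3*K)
Q(p) = -2 - p/3 (Q(p) = (3*(-2) - p)/3 = (-6 - p)/3 = -2 - p/3)
(Q(15) + 392)² = ((-2 - ⅓*15) + 392)² = ((-2 - 5) + 392)² = (-7 + 392)² = 385² = 148225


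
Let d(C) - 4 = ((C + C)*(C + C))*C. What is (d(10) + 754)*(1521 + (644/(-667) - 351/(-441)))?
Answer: 10282513800/1421 ≈ 7.2361e+6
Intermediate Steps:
d(C) = 4 + 4*C³ (d(C) = 4 + ((C + C)*(C + C))*C = 4 + ((2*C)*(2*C))*C = 4 + (4*C²)*C = 4 + 4*C³)
(d(10) + 754)*(1521 + (644/(-667) - 351/(-441))) = ((4 + 4*10³) + 754)*(1521 + (644/(-667) - 351/(-441))) = ((4 + 4*1000) + 754)*(1521 + (644*(-1/667) - 351*(-1/441))) = ((4 + 4000) + 754)*(1521 + (-28/29 + 39/49)) = (4004 + 754)*(1521 - 241/1421) = 4758*(2161100/1421) = 10282513800/1421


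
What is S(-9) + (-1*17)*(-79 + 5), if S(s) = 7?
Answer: 1265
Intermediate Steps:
S(-9) + (-1*17)*(-79 + 5) = 7 + (-1*17)*(-79 + 5) = 7 - 17*(-74) = 7 + 1258 = 1265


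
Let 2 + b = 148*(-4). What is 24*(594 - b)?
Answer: 28512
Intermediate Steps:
b = -594 (b = -2 + 148*(-4) = -2 - 592 = -594)
24*(594 - b) = 24*(594 - 1*(-594)) = 24*(594 + 594) = 24*1188 = 28512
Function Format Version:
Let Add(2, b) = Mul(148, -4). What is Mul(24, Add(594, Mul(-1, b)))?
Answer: 28512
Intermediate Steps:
b = -594 (b = Add(-2, Mul(148, -4)) = Add(-2, -592) = -594)
Mul(24, Add(594, Mul(-1, b))) = Mul(24, Add(594, Mul(-1, -594))) = Mul(24, Add(594, 594)) = Mul(24, 1188) = 28512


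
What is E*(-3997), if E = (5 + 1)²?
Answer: -143892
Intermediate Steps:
E = 36 (E = 6² = 36)
E*(-3997) = 36*(-3997) = -143892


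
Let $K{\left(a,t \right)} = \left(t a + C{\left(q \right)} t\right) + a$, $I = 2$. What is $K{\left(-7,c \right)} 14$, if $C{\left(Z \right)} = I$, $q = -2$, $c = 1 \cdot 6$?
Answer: $-518$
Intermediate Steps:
$c = 6$
$C{\left(Z \right)} = 2$
$K{\left(a,t \right)} = a + 2 t + a t$ ($K{\left(a,t \right)} = \left(t a + 2 t\right) + a = \left(a t + 2 t\right) + a = \left(2 t + a t\right) + a = a + 2 t + a t$)
$K{\left(-7,c \right)} 14 = \left(-7 + 2 \cdot 6 - 42\right) 14 = \left(-7 + 12 - 42\right) 14 = \left(-37\right) 14 = -518$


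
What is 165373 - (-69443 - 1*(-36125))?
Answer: 198691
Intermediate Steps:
165373 - (-69443 - 1*(-36125)) = 165373 - (-69443 + 36125) = 165373 - 1*(-33318) = 165373 + 33318 = 198691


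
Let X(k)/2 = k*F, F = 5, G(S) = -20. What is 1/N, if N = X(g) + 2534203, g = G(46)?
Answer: 1/2534003 ≈ 3.9463e-7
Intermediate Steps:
g = -20
X(k) = 10*k (X(k) = 2*(k*5) = 2*(5*k) = 10*k)
N = 2534003 (N = 10*(-20) + 2534203 = -200 + 2534203 = 2534003)
1/N = 1/2534003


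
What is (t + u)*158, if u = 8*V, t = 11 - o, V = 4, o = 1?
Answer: 6636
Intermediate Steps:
t = 10 (t = 11 - 1*1 = 11 - 1 = 10)
u = 32 (u = 8*4 = 32)
(t + u)*158 = (10 + 32)*158 = 42*158 = 6636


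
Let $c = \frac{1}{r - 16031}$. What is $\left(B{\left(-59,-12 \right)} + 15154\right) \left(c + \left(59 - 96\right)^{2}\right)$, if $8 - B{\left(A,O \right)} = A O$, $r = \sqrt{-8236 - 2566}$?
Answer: $\frac{1695156136916088}{85667921} - \frac{4818 i \sqrt{10802}}{85667921} \approx 1.9788 \cdot 10^{7} - 0.0058452 i$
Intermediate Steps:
$r = i \sqrt{10802}$ ($r = \sqrt{-10802} = i \sqrt{10802} \approx 103.93 i$)
$B{\left(A,O \right)} = 8 - A O$
$c = \frac{1}{-16031 + i \sqrt{10802}}$ ($c = \frac{1}{i \sqrt{10802} - 16031} = \frac{1}{-16031 + i \sqrt{10802}} \approx -6.2376 \cdot 10^{-5} - 4.044 \cdot 10^{-7} i$)
$\left(B{\left(-59,-12 \right)} + 15154\right) \left(c + \left(59 - 96\right)^{2}\right) = \left(\left(8 - \left(-59\right) \left(-12\right)\right) + 15154\right) \left(\left(- \frac{16031}{257003763} - \frac{i \sqrt{10802}}{257003763}\right) + \left(59 - 96\right)^{2}\right) = \left(\left(8 - 708\right) + 15154\right) \left(\left(- \frac{16031}{257003763} - \frac{i \sqrt{10802}}{257003763}\right) + \left(-37\right)^{2}\right) = \left(-700 + 15154\right) \left(\left(- \frac{16031}{257003763} - \frac{i \sqrt{10802}}{257003763}\right) + 1369\right) = 14454 \left(\frac{351838135516}{257003763} - \frac{i \sqrt{10802}}{257003763}\right) = \frac{1695156136916088}{85667921} - \frac{4818 i \sqrt{10802}}{85667921}$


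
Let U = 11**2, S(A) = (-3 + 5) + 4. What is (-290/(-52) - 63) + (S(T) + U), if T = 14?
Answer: 1809/26 ≈ 69.577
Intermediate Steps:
S(A) = 6 (S(A) = 2 + 4 = 6)
U = 121
(-290/(-52) - 63) + (S(T) + U) = (-290/(-52) - 63) + (6 + 121) = (-290*(-1/52) - 63) + 127 = (145/26 - 63) + 127 = -1493/26 + 127 = 1809/26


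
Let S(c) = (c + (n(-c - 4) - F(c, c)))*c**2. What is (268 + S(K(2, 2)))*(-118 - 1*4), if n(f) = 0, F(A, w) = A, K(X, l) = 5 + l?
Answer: -32696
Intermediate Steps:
S(c) = 0 (S(c) = (c + (0 - c))*c**2 = (c - c)*c**2 = 0*c**2 = 0)
(268 + S(K(2, 2)))*(-118 - 1*4) = (268 + 0)*(-118 - 1*4) = 268*(-118 - 4) = 268*(-122) = -32696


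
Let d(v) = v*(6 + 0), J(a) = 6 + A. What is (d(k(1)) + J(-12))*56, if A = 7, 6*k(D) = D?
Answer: 784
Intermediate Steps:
k(D) = D/6
J(a) = 13 (J(a) = 6 + 7 = 13)
d(v) = 6*v (d(v) = v*6 = 6*v)
(d(k(1)) + J(-12))*56 = (6*((⅙)*1) + 13)*56 = (6*(⅙) + 13)*56 = (1 + 13)*56 = 14*56 = 784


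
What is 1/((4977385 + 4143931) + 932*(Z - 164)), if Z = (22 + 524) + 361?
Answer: 1/9813792 ≈ 1.0190e-7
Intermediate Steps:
Z = 907 (Z = 546 + 361 = 907)
1/((4977385 + 4143931) + 932*(Z - 164)) = 1/((4977385 + 4143931) + 932*(907 - 164)) = 1/(9121316 + 932*743) = 1/(9121316 + 692476) = 1/9813792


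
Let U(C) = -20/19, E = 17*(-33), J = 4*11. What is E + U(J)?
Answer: -10679/19 ≈ -562.05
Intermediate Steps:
J = 44
E = -561
U(C) = -20/19 (U(C) = -20*1/19 = -20/19)
E + U(J) = -561 - 20/19 = -10679/19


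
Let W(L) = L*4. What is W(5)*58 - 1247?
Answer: -87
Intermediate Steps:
W(L) = 4*L
W(5)*58 - 1247 = (4*5)*58 - 1247 = 20*58 - 1247 = 1160 - 1247 = -87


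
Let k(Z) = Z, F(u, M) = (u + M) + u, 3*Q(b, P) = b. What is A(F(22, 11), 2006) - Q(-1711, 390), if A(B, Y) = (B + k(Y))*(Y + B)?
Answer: 12744874/3 ≈ 4.2483e+6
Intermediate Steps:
Q(b, P) = b/3
F(u, M) = M + 2*u (F(u, M) = (M + u) + u = M + 2*u)
A(B, Y) = (B + Y)² (A(B, Y) = (B + Y)*(Y + B) = (B + Y)*(B + Y) = (B + Y)²)
A(F(22, 11), 2006) - Q(-1711, 390) = ((11 + 2*22)² + 2006² + 2*(11 + 2*22)*2006) - (-1711)/3 = ((11 + 44)² + 4024036 + 2*(11 + 44)*2006) - 1*(-1711/3) = (55² + 4024036 + 2*55*2006) + 1711/3 = (3025 + 4024036 + 220660) + 1711/3 = 4247721 + 1711/3 = 12744874/3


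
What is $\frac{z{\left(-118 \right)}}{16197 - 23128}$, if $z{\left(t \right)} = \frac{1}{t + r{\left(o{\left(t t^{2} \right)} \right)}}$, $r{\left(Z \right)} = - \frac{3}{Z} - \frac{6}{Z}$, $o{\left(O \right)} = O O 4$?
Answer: $\frac{10798216612096}{8831407841935672747} \approx 1.2227 \cdot 10^{-6}$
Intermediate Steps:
$o{\left(O \right)} = 4 O^{2}$ ($o{\left(O \right)} = O^{2} \cdot 4 = 4 O^{2}$)
$r{\left(Z \right)} = - \frac{9}{Z}$
$z{\left(t \right)} = \frac{1}{t - \frac{9}{4 t^{6}}}$ ($z{\left(t \right)} = \frac{1}{t - \frac{9}{4 \left(t t^{2}\right)^{2}}} = \frac{1}{t - \frac{9}{4 \left(t^{3}\right)^{2}}} = \frac{1}{t - \frac{9}{4 t^{6}}}$)
$\frac{z{\left(-118 \right)}}{16197 - 23128} = \frac{4 \left(-118\right)^{6} \frac{1}{-9 + 4 \left(-118\right)^{7}}}{16197 - 23128} = \frac{4 \cdot 2699554153024 \frac{1}{-9 + 4 \left(-318547390056832\right)}}{16197 - 23128} = \frac{4 \cdot 2699554153024 \frac{1}{-9 - 1274189560227328}}{-6931} = 4 \cdot 2699554153024 \frac{1}{-1274189560227337} \left(- \frac{1}{6931}\right) = 4 \cdot 2699554153024 \left(- \frac{1}{1274189560227337}\right) \left(- \frac{1}{6931}\right) = \left(- \frac{10798216612096}{1274189560227337}\right) \left(- \frac{1}{6931}\right) = \frac{10798216612096}{8831407841935672747}$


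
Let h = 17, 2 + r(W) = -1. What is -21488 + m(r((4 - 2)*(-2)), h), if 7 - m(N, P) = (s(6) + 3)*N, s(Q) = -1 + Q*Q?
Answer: -21367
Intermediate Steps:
s(Q) = -1 + Q²
r(W) = -3 (r(W) = -2 - 1 = -3)
m(N, P) = 7 - 38*N (m(N, P) = 7 - ((-1 + 6²) + 3)*N = 7 - ((-1 + 36) + 3)*N = 7 - (35 + 3)*N = 7 - 38*N)
-21488 + m(r((4 - 2)*(-2)), h) = -21488 + (7 - 38*(-3)) = -21488 + (7 + 114) = -21488 + 121 = -21367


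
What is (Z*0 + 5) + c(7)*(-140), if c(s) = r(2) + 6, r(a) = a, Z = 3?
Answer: -1115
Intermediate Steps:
c(s) = 8 (c(s) = 2 + 6 = 8)
(Z*0 + 5) + c(7)*(-140) = (3*0 + 5) + 8*(-140) = (0 + 5) - 1120 = 5 - 1120 = -1115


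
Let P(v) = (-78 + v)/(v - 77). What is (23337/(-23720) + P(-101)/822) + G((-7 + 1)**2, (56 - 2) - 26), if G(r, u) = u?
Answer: 23441725987/867653880 ≈ 27.017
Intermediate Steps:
P(v) = (-78 + v)/(-77 + v)
(23337/(-23720) + P(-101)/822) + G((-7 + 1)**2, (56 - 2) - 26) = (23337/(-23720) + ((-78 - 101)/(-77 - 101))/822) + ((56 - 2) - 26) = (23337*(-1/23720) + (-179/(-178))*(1/822)) + (54 - 26) = (-23337/23720 - 1/178*(-179)*(1/822)) + 28 = (-23337/23720 + (179/178)*(1/822)) + 28 = (-23337/23720 + 179/146316) + 28 = -852582653/867653880 + 28 = 23441725987/867653880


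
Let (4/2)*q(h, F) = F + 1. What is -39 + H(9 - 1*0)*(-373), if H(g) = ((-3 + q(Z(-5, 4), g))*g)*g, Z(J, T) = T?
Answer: -60465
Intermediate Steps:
q(h, F) = 1/2 + F/2 (q(h, F) = (F + 1)/2 = (1 + F)/2 = 1/2 + F/2)
H(g) = g**2*(-5/2 + g/2) (H(g) = ((-3 + (1/2 + g/2))*g)*g = ((-5/2 + g/2)*g)*g = (g*(-5/2 + g/2))*g = g**2*(-5/2 + g/2))
-39 + H(9 - 1*0)*(-373) = -39 + ((9 - 1*0)**2*(-5 + (9 - 1*0))/2)*(-373) = -39 + ((9 + 0)**2*(-5 + (9 + 0))/2)*(-373) = -39 + ((1/2)*9**2*(-5 + 9))*(-373) = -39 + ((1/2)*81*4)*(-373) = -39 + 162*(-373) = -39 - 60426 = -60465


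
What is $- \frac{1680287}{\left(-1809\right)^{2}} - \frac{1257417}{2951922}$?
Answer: $- \frac{3024983134397}{3220036219494} \approx -0.93943$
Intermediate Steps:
$- \frac{1680287}{\left(-1809\right)^{2}} - \frac{1257417}{2951922} = - \frac{1680287}{3272481} - \frac{419139}{983974} = - \frac{3024983134397}{3220036219494}$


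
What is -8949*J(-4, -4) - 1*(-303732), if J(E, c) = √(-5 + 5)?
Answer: 303732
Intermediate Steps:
J(E, c) = 0 (J(E, c) = √0 = 0)
-8949*J(-4, -4) - 1*(-303732) = -8949*0 - 1*(-303732) = 0 + 303732 = 303732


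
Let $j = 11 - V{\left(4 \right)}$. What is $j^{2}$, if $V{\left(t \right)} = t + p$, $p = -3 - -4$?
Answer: $36$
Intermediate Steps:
$p = 1$ ($p = -3 + 4 = 1$)
$V{\left(t \right)} = 1 + t$ ($V{\left(t \right)} = t + 1 = 1 + t$)
$j = 6$ ($j = 11 - \left(1 + 4\right) = 11 - 5 = 6$)
$j^{2} = 6^{2} = 36$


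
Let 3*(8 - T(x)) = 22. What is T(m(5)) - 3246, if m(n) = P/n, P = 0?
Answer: -9736/3 ≈ -3245.3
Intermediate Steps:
m(n) = 0 (m(n) = 0/n = 0)
T(x) = ⅔ (T(x) = 8 - ⅓*22 = 8 - 22/3 = ⅔)
T(m(5)) - 3246 = ⅔ - 3246 = -9736/3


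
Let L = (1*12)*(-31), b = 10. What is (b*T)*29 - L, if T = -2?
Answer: -208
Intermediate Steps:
L = -372 (L = 12*(-31) = -372)
(b*T)*29 - L = (10*(-2))*29 - 1*(-372) = -20*29 + 372 = -580 + 372 = -208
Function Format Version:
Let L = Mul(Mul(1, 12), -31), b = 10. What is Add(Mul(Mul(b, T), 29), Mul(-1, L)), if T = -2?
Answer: -208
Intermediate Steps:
L = -372 (L = Mul(12, -31) = -372)
Add(Mul(Mul(b, T), 29), Mul(-1, L)) = Add(Mul(Mul(10, -2), 29), Mul(-1, -372)) = Add(Mul(-20, 29), 372) = Add(-580, 372) = -208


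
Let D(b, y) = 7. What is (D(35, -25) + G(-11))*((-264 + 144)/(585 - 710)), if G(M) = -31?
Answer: -576/25 ≈ -23.040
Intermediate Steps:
(D(35, -25) + G(-11))*((-264 + 144)/(585 - 710)) = (7 - 31)*((-264 + 144)/(585 - 710)) = -(-2880)/(-125) = -(-2880)*(-1)/125 = -24*24/25 = -576/25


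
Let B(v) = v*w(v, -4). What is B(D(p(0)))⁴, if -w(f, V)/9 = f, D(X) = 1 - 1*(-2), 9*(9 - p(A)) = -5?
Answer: 43046721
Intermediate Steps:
p(A) = 86/9 (p(A) = 9 - ⅑*(-5) = 9 + 5/9 = 86/9)
D(X) = 3 (D(X) = 1 + 2 = 3)
w(f, V) = -9*f
B(v) = -9*v² (B(v) = v*(-9*v) = -9*v²)
B(D(p(0)))⁴ = (-9*3²)⁴ = (-9*9)⁴ = (-81)⁴ = 43046721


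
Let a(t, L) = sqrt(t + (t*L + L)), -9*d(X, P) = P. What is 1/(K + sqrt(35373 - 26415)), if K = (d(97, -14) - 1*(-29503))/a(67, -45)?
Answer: 26937/(26937*sqrt(8958) - 265541*I*sqrt(2993)) ≈ 0.00031569 + 0.0017988*I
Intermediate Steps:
d(X, P) = -P/9
a(t, L) = sqrt(L + t + L*t) (a(t, L) = sqrt(t + (L*t + L)) = sqrt(t + (L + L*t)) = sqrt(L + t + L*t))
K = -265541*I*sqrt(2993)/26937 (K = (-1/9*(-14) - 1*(-29503))/(sqrt(-45 + 67 - 45*67)) = (14/9 + 29503)/(sqrt(-45 + 67 - 3015)) = 265541/(9*(sqrt(-2993))) = 265541/(9*((I*sqrt(2993)))) = 265541*(-I*sqrt(2993)/2993)/9 = -265541*I*sqrt(2993)/26937 ≈ -539.31*I)
1/(K + sqrt(35373 - 26415)) = 1/(-265541*I*sqrt(2993)/26937 + sqrt(35373 - 26415)) = 1/(-265541*I*sqrt(2993)/26937 + sqrt(8958)) = 1/(sqrt(8958) - 265541*I*sqrt(2993)/26937)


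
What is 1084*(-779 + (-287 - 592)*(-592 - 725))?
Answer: 1254040576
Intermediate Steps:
1084*(-779 + (-287 - 592)*(-592 - 725)) = 1084*(-779 - 879*(-1317)) = 1084*(-779 + 1157643) = 1084*1156864 = 1254040576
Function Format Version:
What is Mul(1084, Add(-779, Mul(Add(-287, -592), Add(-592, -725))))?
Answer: 1254040576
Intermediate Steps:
Mul(1084, Add(-779, Mul(Add(-287, -592), Add(-592, -725)))) = Mul(1084, Add(-779, Mul(-879, -1317))) = Mul(1084, Add(-779, 1157643)) = Mul(1084, 1156864) = 1254040576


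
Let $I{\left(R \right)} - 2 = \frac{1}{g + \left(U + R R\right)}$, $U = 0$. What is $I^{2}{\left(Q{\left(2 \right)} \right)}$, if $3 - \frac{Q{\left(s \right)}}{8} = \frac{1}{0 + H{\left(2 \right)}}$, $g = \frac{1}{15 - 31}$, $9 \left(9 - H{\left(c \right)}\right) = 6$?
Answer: $\frac{112902992838724}{28172645299681} \approx 4.0075$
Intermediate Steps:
$H{\left(c \right)} = \frac{25}{3}$ ($H{\left(c \right)} = 9 - \frac{2}{3} = \frac{25}{3}$)
$g = - \frac{1}{16}$ ($g = \frac{1}{-16} = - \frac{1}{16} \approx -0.0625$)
$Q{\left(s \right)} = \frac{576}{25}$ ($Q{\left(s \right)} = 24 - \frac{8}{0 + \frac{25}{3}} = 24 - \frac{8}{\frac{25}{3}} = 24 - \frac{24}{25} = \frac{576}{25}$)
$I{\left(R \right)} = 2 + \frac{1}{- \frac{1}{16} + R^{2}}$ ($I{\left(R \right)} = 2 + \frac{1}{- \frac{1}{16} + \left(0 + R R\right)} = 2 + \frac{1}{- \frac{1}{16} + \left(0 + R^{2}\right)} = 2 + \frac{1}{- \frac{1}{16} + R^{2}}$)
$I^{2}{\left(Q{\left(2 \right)} \right)} = \left(\frac{2 \left(7 + 16 \left(\frac{576}{25}\right)^{2}\right)}{-1 + 16 \left(\frac{576}{25}\right)^{2}}\right)^{2} = \left(\frac{2 \left(7 + 16 \cdot \frac{331776}{625}\right)}{-1 + 16 \cdot \frac{331776}{625}}\right)^{2} = \left(\frac{2 \left(7 + \frac{5308416}{625}\right)}{-1 + \frac{5308416}{625}}\right)^{2} = \left(2 \frac{1}{\frac{5307791}{625}} \cdot \frac{5312791}{625}\right)^{2} = \left(2 \cdot \frac{625}{5307791} \cdot \frac{5312791}{625}\right)^{2} = \left(\frac{10625582}{5307791}\right)^{2} = \frac{112902992838724}{28172645299681}$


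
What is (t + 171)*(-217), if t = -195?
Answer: 5208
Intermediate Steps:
(t + 171)*(-217) = (-195 + 171)*(-217) = -24*(-217) = 5208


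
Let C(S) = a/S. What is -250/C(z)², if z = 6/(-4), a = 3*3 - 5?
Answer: -1125/32 ≈ -35.156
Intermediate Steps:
a = 4 (a = 9 - 5 = 4)
z = -3/2 (z = 6*(-¼) = -3/2 ≈ -1.5000)
C(S) = 4/S
-250/C(z)² = -250/((4/(-3/2))²) = -250/((4*(-⅔))²) = -250/((-8/3)²) = -250/64/9 = -250*9/64 = -1125/32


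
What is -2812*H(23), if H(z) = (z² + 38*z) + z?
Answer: -4009912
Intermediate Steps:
H(z) = z² + 39*z
-2812*H(23) = -64676*(39 + 23) = -64676*62 = -2812*1426 = -4009912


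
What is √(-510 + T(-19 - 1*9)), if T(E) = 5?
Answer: I*√505 ≈ 22.472*I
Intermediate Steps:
√(-510 + T(-19 - 1*9)) = √(-510 + 5) = √(-505) = I*√505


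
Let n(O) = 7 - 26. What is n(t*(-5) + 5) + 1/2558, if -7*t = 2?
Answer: -48601/2558 ≈ -19.000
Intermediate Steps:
t = -2/7 (t = -⅐*2 = -2/7 ≈ -0.28571)
n(O) = -19
n(t*(-5) + 5) + 1/2558 = -19 + 1/2558 = -48601/2558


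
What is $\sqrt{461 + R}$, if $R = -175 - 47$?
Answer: $\sqrt{239} \approx 15.46$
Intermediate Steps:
$R = -222$
$\sqrt{461 + R} = \sqrt{461 - 222} = \sqrt{239}$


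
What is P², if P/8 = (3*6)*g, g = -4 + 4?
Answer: 0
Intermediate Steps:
g = 0
P = 0 (P = 8*((3*6)*0) = 8*(18*0) = 8*0 = 0)
P² = 0² = 0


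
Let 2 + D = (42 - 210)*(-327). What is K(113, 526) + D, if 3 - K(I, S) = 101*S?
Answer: 1811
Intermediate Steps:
K(I, S) = 3 - 101*S
D = 54934 (D = -2 + (42 - 210)*(-327) = -2 - 168*(-327) = -2 + 54936 = 54934)
K(113, 526) + D = (3 - 101*526) + 54934 = (3 - 53126) + 54934 = -53123 + 54934 = 1811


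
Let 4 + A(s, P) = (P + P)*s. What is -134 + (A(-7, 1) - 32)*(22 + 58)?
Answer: -4134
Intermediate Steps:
A(s, P) = -4 + 2*P*s (A(s, P) = -4 + (P + P)*s = -4 + (2*P)*s = -4 + 2*P*s)
-134 + (A(-7, 1) - 32)*(22 + 58) = -134 + ((-4 + 2*1*(-7)) - 32)*(22 + 58) = -134 + ((-4 - 14) - 32)*80 = -134 + (-18 - 32)*80 = -134 - 50*80 = -134 - 4000 = -4134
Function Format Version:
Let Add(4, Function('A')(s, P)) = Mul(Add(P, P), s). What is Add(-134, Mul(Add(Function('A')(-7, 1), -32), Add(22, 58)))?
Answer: -4134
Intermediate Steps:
Function('A')(s, P) = Add(-4, Mul(2, P, s)) (Function('A')(s, P) = Add(-4, Mul(Add(P, P), s)) = Add(-4, Mul(Mul(2, P), s)) = Add(-4, Mul(2, P, s)))
Add(-134, Mul(Add(Function('A')(-7, 1), -32), Add(22, 58))) = Add(-134, Mul(Add(Add(-4, Mul(2, 1, -7)), -32), Add(22, 58))) = Add(-134, Mul(Add(Add(-4, -14), -32), 80)) = Add(-134, Mul(Add(-18, -32), 80)) = Add(-134, Mul(-50, 80)) = Add(-134, -4000) = -4134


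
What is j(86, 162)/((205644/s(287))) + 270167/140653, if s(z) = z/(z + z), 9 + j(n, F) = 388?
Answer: 111169752583/57848891064 ≈ 1.9217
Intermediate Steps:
j(n, F) = 379 (j(n, F) = -9 + 388 = 379)
s(z) = ½ (s(z) = z/((2*z)) = z*(1/(2*z)) = ½)
j(86, 162)/((205644/s(287))) + 270167/140653 = 379/((205644/(½))) + 270167/140653 = 379/((205644*2)) + 270167*(1/140653) = 379/411288 + 270167/140653 = 111169752583/57848891064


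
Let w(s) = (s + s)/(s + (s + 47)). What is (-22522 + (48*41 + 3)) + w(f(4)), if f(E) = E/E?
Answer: -1006997/49 ≈ -20551.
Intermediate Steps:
f(E) = 1
w(s) = 2*s/(47 + 2*s) (w(s) = (2*s)/(s + (47 + s)) = (2*s)/(47 + 2*s) = 2*s/(47 + 2*s))
(-22522 + (48*41 + 3)) + w(f(4)) = (-22522 + (48*41 + 3)) + 2*1/(47 + 2*1) = (-22522 + (1968 + 3)) + 2*1/(47 + 2) = (-22522 + 1971) + 2*1/49 = -20551 + 2*1*(1/49) = -20551 + 2/49 = -1006997/49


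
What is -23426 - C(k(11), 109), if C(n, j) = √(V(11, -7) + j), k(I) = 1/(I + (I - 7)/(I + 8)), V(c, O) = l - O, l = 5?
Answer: -23437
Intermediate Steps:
V(c, O) = 5 - O
k(I) = 1/(I + (-7 + I)/(8 + I))
C(n, j) = √(12 + j) (C(n, j) = √((5 - 1*(-7)) + j) = √((5 + 7) + j) = √(12 + j))
-23426 - C(k(11), 109) = -23426 - √(12 + 109) = -23426 - √121 = -23426 - 1*11 = -23426 - 11 = -23437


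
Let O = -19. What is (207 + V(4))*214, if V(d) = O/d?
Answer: 86563/2 ≈ 43282.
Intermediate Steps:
V(d) = -19/d
(207 + V(4))*214 = (207 - 19/4)*214 = (809/4)*214 = 86563/2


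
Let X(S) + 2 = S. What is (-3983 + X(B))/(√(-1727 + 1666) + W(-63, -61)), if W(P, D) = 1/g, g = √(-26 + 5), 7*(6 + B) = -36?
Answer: 83919*I/(-√21 + 21*√61) ≈ 526.36*I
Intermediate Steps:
B = -78/7 (B = -6 + (⅐)*(-36) = -6 - 36/7 = -78/7 ≈ -11.143)
X(S) = -2 + S
g = I*√21 (g = √(-21) = I*√21 ≈ 4.5826*I)
W(P, D) = -I*√21/21 (W(P, D) = 1/(I*√21) = -I*√21/21)
(-3983 + X(B))/(√(-1727 + 1666) + W(-63, -61)) = (-3983 + (-2 - 78/7))/(√(-1727 + 1666) - I*√21/21) = (-3983 - 92/7)/(√(-61) - I*√21/21) = -27973/(7*(I*√61 - I*√21/21))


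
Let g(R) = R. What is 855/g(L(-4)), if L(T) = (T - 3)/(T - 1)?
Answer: 4275/7 ≈ 610.71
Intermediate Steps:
L(T) = (-3 + T)/(-1 + T)
855/g(L(-4)) = 855/(((-3 - 4)/(-1 - 4))) = 855/((-7/(-5))) = 855/((-⅕*(-7))) = 855/(7/5) = 855*(5/7) = 4275/7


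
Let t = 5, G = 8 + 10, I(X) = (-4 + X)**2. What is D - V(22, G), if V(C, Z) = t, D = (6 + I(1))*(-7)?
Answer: -110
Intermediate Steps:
G = 18
D = -105 (D = (6 + (-4 + 1)**2)*(-7) = (6 + (-3)**2)*(-7) = (6 + 9)*(-7) = 15*(-7) = -105)
V(C, Z) = 5
D - V(22, G) = -105 - 1*5 = -105 - 5 = -110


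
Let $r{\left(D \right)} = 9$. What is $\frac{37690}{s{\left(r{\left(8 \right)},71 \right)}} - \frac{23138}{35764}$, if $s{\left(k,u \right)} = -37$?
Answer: $- \frac{674400633}{661634} \approx -1019.3$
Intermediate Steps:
$\frac{37690}{s{\left(r{\left(8 \right)},71 \right)}} - \frac{23138}{35764} = \frac{37690}{-37} - \frac{23138}{35764} = 37690 \left(- \frac{1}{37}\right) - \frac{11569}{17882} = - \frac{37690}{37} - \frac{11569}{17882} = - \frac{674400633}{661634}$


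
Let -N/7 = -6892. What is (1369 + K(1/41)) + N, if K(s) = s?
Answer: 2034134/41 ≈ 49613.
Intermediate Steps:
N = 48244 (N = -7*(-6892) = 48244)
(1369 + K(1/41)) + N = (1369 + 1/41) + 48244 = 56130/41 + 48244 = 2034134/41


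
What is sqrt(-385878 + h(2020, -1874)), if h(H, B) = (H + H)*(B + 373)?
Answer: I*sqrt(6449918) ≈ 2539.7*I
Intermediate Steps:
h(H, B) = 2*H*(373 + B) (h(H, B) = (2*H)*(373 + B) = 2*H*(373 + B))
sqrt(-385878 + h(2020, -1874)) = sqrt(-385878 + 2*2020*(373 - 1874)) = sqrt(-385878 + 2*2020*(-1501)) = sqrt(-385878 - 6064040) = sqrt(-6449918) = I*sqrt(6449918)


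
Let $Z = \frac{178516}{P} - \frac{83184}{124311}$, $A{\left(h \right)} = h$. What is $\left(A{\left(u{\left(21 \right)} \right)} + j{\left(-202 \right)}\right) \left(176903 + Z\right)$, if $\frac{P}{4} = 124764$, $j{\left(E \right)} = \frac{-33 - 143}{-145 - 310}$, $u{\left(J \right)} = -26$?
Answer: $- \frac{1065827796790564019}{235227986994} \approx -4.531 \cdot 10^{6}$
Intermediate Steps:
$j{\left(E \right)} = \frac{176}{455}$ ($j{\left(E \right)} = - \frac{176}{-455} = \left(-176\right) \left(- \frac{1}{455}\right) = \frac{176}{455}$)
$P = 499056$ ($P = 4 \cdot 124764 = 499056$)
$Z = - \frac{1610164319}{5169845868}$ ($Z = \frac{178516}{499056} - \frac{83184}{124311} = 178516 \cdot \frac{1}{499056} - \frac{27728}{41437} = \frac{44629}{124764} - \frac{27728}{41437} = - \frac{1610164319}{5169845868} \approx -0.31145$)
$\left(A{\left(u{\left(21 \right)} \right)} + j{\left(-202 \right)}\right) \left(176903 + Z\right) = \left(-26 + \frac{176}{455}\right) \left(176903 - \frac{1610164319}{5169845868}\right) = \left(- \frac{11654}{455}\right) \frac{914559633422485}{5169845868} = - \frac{1065827796790564019}{235227986994}$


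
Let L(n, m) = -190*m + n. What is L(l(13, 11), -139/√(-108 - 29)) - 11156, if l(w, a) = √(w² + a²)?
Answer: -11156 + √290 - 26410*I*√137/137 ≈ -11139.0 - 2256.4*I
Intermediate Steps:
l(w, a) = √(a² + w²)
L(n, m) = n - 190*m
L(l(13, 11), -139/√(-108 - 29)) - 11156 = (√(11² + 13²) - (-26410)/(√(-108 - 29))) - 11156 = (√(121 + 169) - (-26410)/(√(-137))) - 11156 = (√290 - (-26410)/(I*√137)) - 11156 = (√290 - (-26410)*(-I*√137/137)) - 11156 = (√290 - 26410*I*√137/137) - 11156 = -11156 + √290 - 26410*I*√137/137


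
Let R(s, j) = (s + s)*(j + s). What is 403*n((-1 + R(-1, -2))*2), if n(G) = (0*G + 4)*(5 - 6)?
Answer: -1612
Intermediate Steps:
R(s, j) = 2*s*(j + s) (R(s, j) = (2*s)*(j + s) = 2*s*(j + s))
n(G) = -4 (n(G) = (0 + 4)*(-1) = 4*(-1) = -4)
403*n((-1 + R(-1, -2))*2) = 403*(-4) = -1612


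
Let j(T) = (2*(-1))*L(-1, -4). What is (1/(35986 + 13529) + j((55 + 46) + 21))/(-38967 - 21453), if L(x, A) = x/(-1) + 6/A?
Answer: -12379/747924075 ≈ -1.6551e-5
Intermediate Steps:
L(x, A) = -x + 6/A (L(x, A) = x*(-1) + 6/A = -x + 6/A)
j(T) = 1 (j(T) = (2*(-1))*(-1*(-1) + 6/(-4)) = -2*(1 + 6*(-1/4)) = -2*(1 - 3/2) = -2*(-1/2) = 1)
(1/(35986 + 13529) + j((55 + 46) + 21))/(-38967 - 21453) = (1/(35986 + 13529) + 1)/(-38967 - 21453) = (1/49515 + 1)/(-60420) = (1/49515 + 1)*(-1/60420) = (49516/49515)*(-1/60420) = -12379/747924075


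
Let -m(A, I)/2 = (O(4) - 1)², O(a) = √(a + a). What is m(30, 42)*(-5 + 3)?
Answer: 36 - 16*√2 ≈ 13.373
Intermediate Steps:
O(a) = √2*√a (O(a) = √(2*a) = √2*√a)
m(A, I) = -2*(-1 + 2*√2)² (m(A, I) = -2*(√2*√4 - 1)² = -2*(√2*2 - 1)² = -2*(2*√2 - 1)² = -2*(-1 + 2*√2)²)
m(30, 42)*(-5 + 3) = (-18 + 8*√2)*(-5 + 3) = (-18 + 8*√2)*(-2) = 36 - 16*√2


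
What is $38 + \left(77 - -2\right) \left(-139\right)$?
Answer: $-10943$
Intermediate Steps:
$38 + \left(77 - -2\right) \left(-139\right) = 38 + \left(77 + 2\right) \left(-139\right) = 38 + 79 \left(-139\right) = 38 - 10981 = -10943$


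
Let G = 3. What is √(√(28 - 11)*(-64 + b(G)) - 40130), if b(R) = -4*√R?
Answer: I*√2*√(20065 + 2*√17*(16 + √3)) ≈ 201.05*I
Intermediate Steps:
√(√(28 - 11)*(-64 + b(G)) - 40130) = √(√(28 - 11)*(-64 - 4*√3) - 40130) = √(√17*(-64 - 4*√3) - 40130) = √(-40130 + √17*(-64 - 4*√3))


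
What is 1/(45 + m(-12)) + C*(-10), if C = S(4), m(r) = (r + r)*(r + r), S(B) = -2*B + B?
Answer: 24841/621 ≈ 40.002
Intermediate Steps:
S(B) = -B
m(r) = 4*r² (m(r) = (2*r)*(2*r) = 4*r²)
C = -4 (C = -1*4 = -4)
1/(45 + m(-12)) + C*(-10) = 1/(45 + 4*(-12)²) - 4*(-10) = 1/(45 + 4*144) + 40 = 1/(45 + 576) + 40 = 1/621 + 40 = 24841/621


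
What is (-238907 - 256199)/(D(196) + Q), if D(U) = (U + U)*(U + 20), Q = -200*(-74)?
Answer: -247553/49736 ≈ -4.9773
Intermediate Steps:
Q = 14800
D(U) = 2*U*(20 + U) (D(U) = (2*U)*(20 + U) = 2*U*(20 + U))
(-238907 - 256199)/(D(196) + Q) = (-238907 - 256199)/(2*196*(20 + 196) + 14800) = -495106/(2*196*216 + 14800) = -495106/(84672 + 14800) = -495106/99472 = -495106*1/99472 = -247553/49736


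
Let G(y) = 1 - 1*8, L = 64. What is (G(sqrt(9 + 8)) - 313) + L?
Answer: -256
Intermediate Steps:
G(y) = -7 (G(y) = 1 - 8 = -7)
(G(sqrt(9 + 8)) - 313) + L = (-7 - 313) + 64 = -320 + 64 = -256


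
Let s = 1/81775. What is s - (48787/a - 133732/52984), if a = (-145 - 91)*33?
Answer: 37069019135249/4217948285100 ≈ 8.7884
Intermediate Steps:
a = -7788 (a = -236*33 = -7788)
s = 1/81775 ≈ 1.2229e-5
s - (48787/a - 133732/52984) = 1/81775 - (48787/(-7788) - 133732/52984) = 1/81775 - (48787*(-1/7788) - 133732*1/52984) = 1/81775 - (-48787/7788 - 33433/13246) = 1/81775 - 1*(-453304403/51579924) = 1/81775 + 453304403/51579924 = 37069019135249/4217948285100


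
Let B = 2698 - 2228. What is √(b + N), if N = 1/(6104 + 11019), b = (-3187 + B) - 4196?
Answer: I*√2026871735654/17123 ≈ 83.144*I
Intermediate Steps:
B = 470
b = -6913 (b = (-3187 + 470) - 4196 = -2717 - 4196 = -6913)
N = 1/17123 ≈ 5.8401e-5
√(b + N) = √(-6913 + 1/17123) = √(-118371298/17123) = I*√2026871735654/17123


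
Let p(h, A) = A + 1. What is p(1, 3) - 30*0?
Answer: 4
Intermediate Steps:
p(h, A) = 1 + A
p(1, 3) - 30*0 = (1 + 3) - 30*0 = 4 + 0 = 4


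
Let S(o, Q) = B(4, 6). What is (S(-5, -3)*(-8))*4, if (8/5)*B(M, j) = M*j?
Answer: -480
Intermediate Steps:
B(M, j) = 5*M*j/8 (B(M, j) = 5*(M*j)/8 = 5*M*j/8)
S(o, Q) = 15 (S(o, Q) = (5/8)*4*6 = 15)
(S(-5, -3)*(-8))*4 = (15*(-8))*4 = -120*4 = -480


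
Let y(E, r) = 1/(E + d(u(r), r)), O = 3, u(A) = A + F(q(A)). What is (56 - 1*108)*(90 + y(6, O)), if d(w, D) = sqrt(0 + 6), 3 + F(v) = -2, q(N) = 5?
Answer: -23452/5 + 26*sqrt(6)/15 ≈ -4686.2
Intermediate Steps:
F(v) = -5 (F(v) = -3 - 2 = -5)
u(A) = -5 + A (u(A) = A - 5 = -5 + A)
d(w, D) = sqrt(6)
y(E, r) = 1/(E + sqrt(6))
(56 - 1*108)*(90 + y(6, O)) = (56 - 1*108)*(90 + 1/(6 + sqrt(6))) = (56 - 108)*(90 + 1/(6 + sqrt(6))) = -52*(90 + 1/(6 + sqrt(6))) = -4680 - 52/(6 + sqrt(6))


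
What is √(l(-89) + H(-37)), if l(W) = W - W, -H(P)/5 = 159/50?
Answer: I*√1590/10 ≈ 3.9875*I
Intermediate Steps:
H(P) = -159/10 (H(P) = -795/50 = -5*159/50 = -159/10)
l(W) = 0
√(l(-89) + H(-37)) = √(0 - 159/10) = √(-159/10) = I*√1590/10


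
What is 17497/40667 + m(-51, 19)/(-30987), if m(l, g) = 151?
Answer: 48730802/114558939 ≈ 0.42538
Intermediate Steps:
17497/40667 + m(-51, 19)/(-30987) = 17497/40667 + 151/(-30987) = 17497*(1/40667) + 151*(-1/30987) = 17497/40667 - 151/30987 = 48730802/114558939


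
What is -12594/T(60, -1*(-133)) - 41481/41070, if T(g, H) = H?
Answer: -174250851/1820770 ≈ -95.702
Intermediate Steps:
-12594/T(60, -1*(-133)) - 41481/41070 = -12594/((-1*(-133))) - 41481/41070 = -12594/133 - 41481*1/41070 = -12594*1/133 - 13827/13690 = -12594/133 - 13827/13690 = -174250851/1820770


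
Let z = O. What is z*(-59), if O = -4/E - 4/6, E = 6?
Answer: 236/3 ≈ 78.667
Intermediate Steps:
O = -4/3 (O = -4/6 - 4/6 = -4*⅙ - 4*⅙ = -⅔ - ⅔ = -4/3 ≈ -1.3333)
z = -4/3 ≈ -1.3333
z*(-59) = -4/3*(-59) = 236/3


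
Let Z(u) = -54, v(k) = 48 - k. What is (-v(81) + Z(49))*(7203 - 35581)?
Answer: 595938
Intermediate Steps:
(-v(81) + Z(49))*(7203 - 35581) = (-(48 - 1*81) - 54)*(7203 - 35581) = (-(48 - 81) - 54)*(-28378) = (-1*(-33) - 54)*(-28378) = (33 - 54)*(-28378) = -21*(-28378) = 595938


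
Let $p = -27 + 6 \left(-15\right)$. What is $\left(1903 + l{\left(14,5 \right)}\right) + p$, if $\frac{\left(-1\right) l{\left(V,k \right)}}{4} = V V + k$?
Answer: $982$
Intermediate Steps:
$l{\left(V,k \right)} = - 4 k - 4 V^{2}$ ($l{\left(V,k \right)} = - 4 \left(V V + k\right) = - 4 \left(V^{2} + k\right) = - 4 \left(k + V^{2}\right) = - 4 k - 4 V^{2}$)
$p = -117$ ($p = -27 - 90 = -117$)
$\left(1903 + l{\left(14,5 \right)}\right) + p = \left(1903 - \left(20 + 4 \cdot 14^{2}\right)\right) - 117 = \left(1903 - 804\right) - 117 = 1099 - 117 = 982$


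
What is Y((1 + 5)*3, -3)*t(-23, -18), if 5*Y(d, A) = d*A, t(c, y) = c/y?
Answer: -69/5 ≈ -13.800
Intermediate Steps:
Y(d, A) = A*d/5 (Y(d, A) = (d*A)/5 = (A*d)/5 = A*d/5)
Y((1 + 5)*3, -3)*t(-23, -18) = ((⅕)*(-3)*((1 + 5)*3))*(-23/(-18)) = ((⅕)*(-3)*(6*3))*(-23*(-1/18)) = ((⅕)*(-3)*18)*(23/18) = -54/5*23/18 = -69/5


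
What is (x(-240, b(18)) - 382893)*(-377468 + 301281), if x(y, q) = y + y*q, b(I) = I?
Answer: 29518881711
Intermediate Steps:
x(y, q) = y + q*y
(x(-240, b(18)) - 382893)*(-377468 + 301281) = (-240*(1 + 18) - 382893)*(-377468 + 301281) = (-240*19 - 382893)*(-76187) = (-4560 - 382893)*(-76187) = -387453*(-76187) = 29518881711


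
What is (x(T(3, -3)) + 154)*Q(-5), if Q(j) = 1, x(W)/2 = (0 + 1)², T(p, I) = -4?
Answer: 156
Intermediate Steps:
x(W) = 2 (x(W) = 2*(0 + 1)² = 2*1² = 2*1 = 2)
(x(T(3, -3)) + 154)*Q(-5) = (2 + 154)*1 = 156*1 = 156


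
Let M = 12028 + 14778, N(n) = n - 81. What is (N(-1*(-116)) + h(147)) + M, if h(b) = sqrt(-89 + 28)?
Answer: 26841 + I*sqrt(61) ≈ 26841.0 + 7.8102*I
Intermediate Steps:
h(b) = I*sqrt(61) (h(b) = sqrt(-61) = I*sqrt(61))
N(n) = -81 + n
M = 26806
(N(-1*(-116)) + h(147)) + M = ((-81 - 1*(-116)) + I*sqrt(61)) + 26806 = ((-81 + 116) + I*sqrt(61)) + 26806 = (35 + I*sqrt(61)) + 26806 = 26841 + I*sqrt(61)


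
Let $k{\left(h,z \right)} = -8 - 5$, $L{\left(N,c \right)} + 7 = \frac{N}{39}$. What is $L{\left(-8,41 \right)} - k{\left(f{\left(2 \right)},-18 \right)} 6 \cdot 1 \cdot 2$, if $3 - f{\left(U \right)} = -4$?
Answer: $\frac{5803}{39} \approx 148.79$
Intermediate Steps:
$L{\left(N,c \right)} = -7 + \frac{N}{39}$
$f{\left(U \right)} = 7$ ($f{\left(U \right)} = 3 - -4 = 3 + 4 = 7$)
$k{\left(h,z \right)} = -13$
$L{\left(-8,41 \right)} - k{\left(f{\left(2 \right)},-18 \right)} 6 \cdot 1 \cdot 2 = \left(-7 + \frac{1}{39} \left(-8\right)\right) - - 13 \cdot 6 \cdot 1 \cdot 2 = \left(-7 - \frac{8}{39}\right) - - 13 \cdot 6 \cdot 2 = - \frac{281}{39} - \left(-13\right) 12 = - \frac{281}{39} - -156 = - \frac{281}{39} + 156 = \frac{5803}{39}$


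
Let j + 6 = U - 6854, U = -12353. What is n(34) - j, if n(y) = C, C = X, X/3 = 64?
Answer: 19405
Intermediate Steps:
X = 192 (X = 3*64 = 192)
C = 192
n(y) = 192
j = -19213 (j = -6 + (-12353 - 6854) = -6 - 19207 = -19213)
n(34) - j = 192 - 1*(-19213) = 192 + 19213 = 19405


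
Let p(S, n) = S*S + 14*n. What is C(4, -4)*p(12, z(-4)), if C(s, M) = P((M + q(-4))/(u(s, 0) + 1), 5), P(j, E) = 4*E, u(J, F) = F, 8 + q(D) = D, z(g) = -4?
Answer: 1760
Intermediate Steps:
p(S, n) = S² + 14*n
q(D) = -8 + D
C(s, M) = 20 (C(s, M) = 4*5 = 20)
C(4, -4)*p(12, z(-4)) = 20*(12² + 14*(-4)) = 20*(144 - 56) = 20*88 = 1760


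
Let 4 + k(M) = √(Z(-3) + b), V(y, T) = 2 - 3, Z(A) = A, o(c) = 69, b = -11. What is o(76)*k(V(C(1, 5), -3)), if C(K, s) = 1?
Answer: -276 + 69*I*√14 ≈ -276.0 + 258.17*I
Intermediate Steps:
V(y, T) = -1
k(M) = -4 + I*√14 (k(M) = -4 + √(-3 - 11) = -4 + √(-14) = -4 + I*√14)
o(76)*k(V(C(1, 5), -3)) = 69*(-4 + I*√14) = -276 + 69*I*√14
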